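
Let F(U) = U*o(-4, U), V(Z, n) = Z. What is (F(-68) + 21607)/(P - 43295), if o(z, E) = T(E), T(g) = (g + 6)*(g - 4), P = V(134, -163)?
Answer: 281945/43161 ≈ 6.5324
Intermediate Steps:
P = 134
T(g) = (-4 + g)*(6 + g) (T(g) = (6 + g)*(-4 + g) = (-4 + g)*(6 + g))
o(z, E) = -24 + E² + 2*E
F(U) = U*(-24 + U² + 2*U)
(F(-68) + 21607)/(P - 43295) = (-68*(-24 + (-68)² + 2*(-68)) + 21607)/(134 - 43295) = (-68*(-24 + 4624 - 136) + 21607)/(-43161) = (-68*4464 + 21607)*(-1/43161) = (-303552 + 21607)*(-1/43161) = -281945*(-1/43161) = 281945/43161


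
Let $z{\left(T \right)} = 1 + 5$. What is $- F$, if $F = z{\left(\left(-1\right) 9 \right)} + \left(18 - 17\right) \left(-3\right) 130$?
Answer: $384$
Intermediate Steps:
$z{\left(T \right)} = 6$
$F = -384$ ($F = 6 + \left(18 - 17\right) \left(-3\right) 130 = 6 + 1 \left(-3\right) 130 = 6 - 390 = -384$)
$- F = \left(-1\right) \left(-384\right) = 384$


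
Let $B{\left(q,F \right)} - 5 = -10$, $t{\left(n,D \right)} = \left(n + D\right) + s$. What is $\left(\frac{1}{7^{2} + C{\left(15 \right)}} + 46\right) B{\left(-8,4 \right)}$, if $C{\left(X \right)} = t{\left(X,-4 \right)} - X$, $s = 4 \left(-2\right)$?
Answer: $- \frac{8515}{37} \approx -230.14$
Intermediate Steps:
$s = -8$
$t{\left(n,D \right)} = -8 + D + n$ ($t{\left(n,D \right)} = \left(n + D\right) - 8 = \left(D + n\right) - 8 = -8 + D + n$)
$C{\left(X \right)} = -12$ ($C{\left(X \right)} = \left(-8 - 4 + X\right) - X = \left(-12 + X\right) - X = -12$)
$B{\left(q,F \right)} = -5$ ($B{\left(q,F \right)} = 5 - 10 = -5$)
$\left(\frac{1}{7^{2} + C{\left(15 \right)}} + 46\right) B{\left(-8,4 \right)} = \left(\frac{1}{7^{2} - 12} + 46\right) \left(-5\right) = \left(\frac{1}{49 - 12} + 46\right) \left(-5\right) = \left(\frac{1}{37} + 46\right) \left(-5\right) = \frac{1703}{37} \left(-5\right) = - \frac{8515}{37}$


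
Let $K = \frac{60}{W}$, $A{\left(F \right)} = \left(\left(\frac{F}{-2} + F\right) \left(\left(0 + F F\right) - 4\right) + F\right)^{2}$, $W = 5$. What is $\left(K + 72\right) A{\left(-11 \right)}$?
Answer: $35983101$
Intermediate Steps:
$A{\left(F \right)} = \left(F + \frac{F \left(-4 + F^{2}\right)}{2}\right)^{2}$ ($A{\left(F \right)} = \left(\left(F \left(- \frac{1}{2}\right) + F\right) \left(\left(0 + F^{2}\right) - 4\right) + F\right)^{2} = \left(\left(- \frac{F}{2} + F\right) \left(F^{2} - 4\right) + F\right)^{2} = \left(\frac{F}{2} \left(-4 + F^{2}\right) + F\right)^{2} = \left(\frac{F \left(-4 + F^{2}\right)}{2} + F\right)^{2} = \left(F + \frac{F \left(-4 + F^{2}\right)}{2}\right)^{2}$)
$K = 12$ ($K = \frac{60}{5} = 60 \cdot \frac{1}{5} = 12$)
$\left(K + 72\right) A{\left(-11 \right)} = \left(12 + 72\right) \frac{\left(-11\right)^{2} \left(-2 + \left(-11\right)^{2}\right)^{2}}{4} = 84 \cdot \frac{1}{4} \cdot 121 \left(-2 + 121\right)^{2} = 84 \cdot \frac{1}{4} \cdot 121 \cdot 119^{2} = 84 \cdot \frac{1}{4} \cdot 121 \cdot 14161 = 84 \cdot \frac{1713481}{4} = 35983101$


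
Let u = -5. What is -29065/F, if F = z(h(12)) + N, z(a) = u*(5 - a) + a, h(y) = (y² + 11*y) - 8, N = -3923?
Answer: 5813/468 ≈ 12.421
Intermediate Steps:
h(y) = -8 + y² + 11*y
z(a) = -25 + 6*a (z(a) = -5*(5 - a) + a = (-25 + 5*a) + a = -25 + 6*a)
F = -2340 (F = (-25 + 6*(-8 + 12² + 11*12)) - 3923 = (-25 + 6*(-8 + 144 + 132)) - 3923 = (-25 + 6*268) - 3923 = (-25 + 1608) - 3923 = 1583 - 3923 = -2340)
-29065/F = -29065/(-2340) = -29065*(-1/2340) = 5813/468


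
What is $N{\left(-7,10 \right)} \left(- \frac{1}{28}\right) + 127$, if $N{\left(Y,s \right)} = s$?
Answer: $\frac{1773}{14} \approx 126.64$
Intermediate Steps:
$N{\left(-7,10 \right)} \left(- \frac{1}{28}\right) + 127 = 10 \left(- \frac{1}{28}\right) + 127 = - \frac{5}{14} + 127 = \frac{1773}{14}$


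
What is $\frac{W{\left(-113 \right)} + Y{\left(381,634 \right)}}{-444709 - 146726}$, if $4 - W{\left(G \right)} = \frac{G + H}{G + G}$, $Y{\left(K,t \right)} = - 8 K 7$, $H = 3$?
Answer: $\frac{2410571}{66832155} \approx 0.036069$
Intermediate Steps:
$Y{\left(K,t \right)} = - 56 K$
$W{\left(G \right)} = 4 - \frac{3 + G}{2 G}$ ($W{\left(G \right)} = 4 - \frac{G + 3}{G + G} = 4 - \frac{3 + G}{2 G}$)
$\frac{W{\left(-113 \right)} + Y{\left(381,634 \right)}}{-444709 - 146726} = \frac{\frac{-3 + 7 \left(-113\right)}{2 \left(-113\right)} - 21336}{-444709 - 146726} = \frac{\frac{1}{2} \left(- \frac{1}{113}\right) \left(-3 - 791\right) - 21336}{-591435} = \left(\frac{1}{2} \left(- \frac{1}{113}\right) \left(-794\right) - 21336\right) \left(- \frac{1}{591435}\right) = \left(\frac{397}{113} - 21336\right) \left(- \frac{1}{591435}\right) = \left(- \frac{2410571}{113}\right) \left(- \frac{1}{591435}\right) = \frac{2410571}{66832155}$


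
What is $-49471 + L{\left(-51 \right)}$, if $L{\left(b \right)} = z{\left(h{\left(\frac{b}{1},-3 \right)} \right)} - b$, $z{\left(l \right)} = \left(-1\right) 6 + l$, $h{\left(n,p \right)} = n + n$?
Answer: $-49528$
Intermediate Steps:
$h{\left(n,p \right)} = 2 n$
$z{\left(l \right)} = -6 + l$
$L{\left(b \right)} = -6 + b$ ($L{\left(b \right)} = \left(-6 + 2 \frac{b}{1}\right) - b = \left(-6 + 2 b 1\right) - b = \left(-6 + 2 b\right) - b = -6 + b$)
$-49471 + L{\left(-51 \right)} = -49471 - 57 = -49528$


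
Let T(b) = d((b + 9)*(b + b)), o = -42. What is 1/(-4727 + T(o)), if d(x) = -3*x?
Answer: -1/13043 ≈ -7.6670e-5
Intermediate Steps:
T(b) = -6*b*(9 + b) (T(b) = -3*(b + 9)*(b + b) = -3*(9 + b)*2*b = -6*b*(9 + b))
1/(-4727 + T(o)) = 1/(-4727 - 6*(-42)*(9 - 42)) = 1/(-4727 - 6*(-42)*(-33)) = 1/(-4727 - 8316) = 1/(-13043) = -1/13043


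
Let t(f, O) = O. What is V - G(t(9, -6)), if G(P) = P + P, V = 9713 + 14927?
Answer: 24652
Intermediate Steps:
V = 24640
G(P) = 2*P
V - G(t(9, -6)) = 24640 - 2*(-6) = 24640 - 1*(-12) = 24640 + 12 = 24652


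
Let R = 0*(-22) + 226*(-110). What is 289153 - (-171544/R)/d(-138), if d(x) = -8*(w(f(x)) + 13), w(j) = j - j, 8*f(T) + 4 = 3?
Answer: 93448487983/323180 ≈ 2.8915e+5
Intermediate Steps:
f(T) = -1/8 (f(T) = -1/2 + (1/8)*3 = -1/2 + 3/8 = -1/8)
w(j) = 0
d(x) = -104 (d(x) = -8*(0 + 13) = -8*13 = -104)
R = -24860 (R = 0 - 24860 = -24860)
289153 - (-171544/R)/d(-138) = 289153 - (-171544/(-24860))/(-104) = 289153 - (-171544*(-1/24860))*(-1)/104 = 289153 - 42886*(-1)/(6215*104) = 289153 - 1*(-21443/323180) = 289153 + 21443/323180 = 93448487983/323180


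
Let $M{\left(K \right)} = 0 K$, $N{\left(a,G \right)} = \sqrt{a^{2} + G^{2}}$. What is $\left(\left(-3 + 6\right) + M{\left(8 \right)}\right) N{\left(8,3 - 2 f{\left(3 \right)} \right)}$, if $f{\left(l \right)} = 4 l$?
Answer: $3 \sqrt{505} \approx 67.417$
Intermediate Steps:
$N{\left(a,G \right)} = \sqrt{G^{2} + a^{2}}$
$M{\left(K \right)} = 0$
$\left(\left(-3 + 6\right) + M{\left(8 \right)}\right) N{\left(8,3 - 2 f{\left(3 \right)} \right)} = \left(\left(-3 + 6\right) + 0\right) \sqrt{\left(3 - 2 \cdot 4 \cdot 3\right)^{2} + 8^{2}} = \left(3 + 0\right) \sqrt{\left(3 - 24\right)^{2} + 64} = 3 \sqrt{\left(3 - 24\right)^{2} + 64} = 3 \sqrt{\left(-21\right)^{2} + 64} = 3 \sqrt{441 + 64} = 3 \sqrt{505}$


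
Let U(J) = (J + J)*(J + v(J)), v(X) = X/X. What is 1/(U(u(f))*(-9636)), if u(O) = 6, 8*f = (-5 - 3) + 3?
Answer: -1/809424 ≈ -1.2354e-6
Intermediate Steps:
v(X) = 1
f = -5/8 (f = ((-5 - 3) + 3)/8 = (-8 + 3)/8 = (1/8)*(-5) = -5/8 ≈ -0.62500)
U(J) = 2*J*(1 + J) (U(J) = (J + J)*(J + 1) = (2*J)*(1 + J) = 2*J*(1 + J))
1/(U(u(f))*(-9636)) = 1/((2*6*(1 + 6))*(-9636)) = -1/9636/(2*6*7) = -1/9636/84 = (1/84)*(-1/9636) = -1/809424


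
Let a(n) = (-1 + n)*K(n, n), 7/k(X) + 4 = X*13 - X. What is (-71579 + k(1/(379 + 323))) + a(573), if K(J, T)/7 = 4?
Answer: -25893177/466 ≈ -55565.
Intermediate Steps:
K(J, T) = 28 (K(J, T) = 7*4 = 28)
k(X) = 7/(-4 + 12*X) (k(X) = 7/(-4 + (X*13 - X)) = 7/(-4 + (13*X - X)) = 7/(-4 + 12*X))
a(n) = -28 + 28*n (a(n) = (-1 + n)*28 = -28 + 28*n)
(-71579 + k(1/(379 + 323))) + a(573) = (-71579 + 7/(4*(-1 + 3/(379 + 323)))) + (-28 + 28*573) = (-71579 + 7/(4*(-1 + 3/702))) + (-28 + 16044) = (-71579 + 7/(4*(-1 + 3*(1/702)))) + 16016 = (-71579 + 7/(4*(-1 + 1/234))) + 16016 = (-71579 + 7/(4*(-233/234))) + 16016 = (-71579 + (7/4)*(-234/233)) + 16016 = (-71579 - 819/466) + 16016 = -33356633/466 + 16016 = -25893177/466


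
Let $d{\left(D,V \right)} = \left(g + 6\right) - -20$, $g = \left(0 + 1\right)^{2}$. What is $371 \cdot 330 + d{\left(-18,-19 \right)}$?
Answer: $122457$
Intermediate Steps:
$g = 1$ ($g = 1^{2} = 1$)
$d{\left(D,V \right)} = 27$ ($d{\left(D,V \right)} = \left(1 + 6\right) - -20 = 7 + 20 = 27$)
$371 \cdot 330 + d{\left(-18,-19 \right)} = 371 \cdot 330 + 27 = 122430 + 27 = 122457$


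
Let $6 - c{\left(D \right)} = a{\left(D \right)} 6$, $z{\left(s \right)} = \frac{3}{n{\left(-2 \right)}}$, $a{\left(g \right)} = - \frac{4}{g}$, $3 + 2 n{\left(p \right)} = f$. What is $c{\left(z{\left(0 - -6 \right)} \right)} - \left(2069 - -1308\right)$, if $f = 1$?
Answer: $-3379$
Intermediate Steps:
$n{\left(p \right)} = -1$ ($n{\left(p \right)} = - \frac{3}{2} + \frac{1}{2} \cdot 1 = - \frac{3}{2} + \frac{1}{2} = -1$)
$z{\left(s \right)} = -3$ ($z{\left(s \right)} = \frac{3}{-1} = 3 \left(-1\right) = -3$)
$c{\left(D \right)} = 6 + \frac{24}{D}$ ($c{\left(D \right)} = 6 - - \frac{4}{D} 6 = 6 - - \frac{24}{D} = 6 + \frac{24}{D}$)
$c{\left(z{\left(0 - -6 \right)} \right)} - \left(2069 - -1308\right) = \left(6 + \frac{24}{-3}\right) - \left(2069 - -1308\right) = \left(6 + 24 \left(- \frac{1}{3}\right)\right) - \left(2069 + 1308\right) = \left(6 - 8\right) - 3377 = -2 - 3377 = -3379$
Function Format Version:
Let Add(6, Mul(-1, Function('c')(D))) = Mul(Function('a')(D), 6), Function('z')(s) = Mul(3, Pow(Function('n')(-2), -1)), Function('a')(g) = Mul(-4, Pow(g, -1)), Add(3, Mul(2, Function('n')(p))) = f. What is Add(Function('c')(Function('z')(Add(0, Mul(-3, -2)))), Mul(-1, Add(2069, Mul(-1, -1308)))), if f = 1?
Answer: -3379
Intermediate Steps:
Function('n')(p) = -1 (Function('n')(p) = Add(Rational(-3, 2), Mul(Rational(1, 2), 1)) = Add(Rational(-3, 2), Rational(1, 2)) = -1)
Function('z')(s) = -3 (Function('z')(s) = Mul(3, Pow(-1, -1)) = Mul(3, -1) = -3)
Function('c')(D) = Add(6, Mul(24, Pow(D, -1))) (Function('c')(D) = Add(6, Mul(-1, Mul(Mul(-4, Pow(D, -1)), 6))) = Add(6, Mul(-1, Mul(-24, Pow(D, -1)))) = Add(6, Mul(24, Pow(D, -1))))
Add(Function('c')(Function('z')(Add(0, Mul(-3, -2)))), Mul(-1, Add(2069, Mul(-1, -1308)))) = Add(Add(6, Mul(24, Pow(-3, -1))), Mul(-1, Add(2069, Mul(-1, -1308)))) = Add(Add(6, Mul(24, Rational(-1, 3))), Mul(-1, Add(2069, 1308))) = Add(Add(6, -8), Mul(-1, 3377)) = Add(-2, -3377) = -3379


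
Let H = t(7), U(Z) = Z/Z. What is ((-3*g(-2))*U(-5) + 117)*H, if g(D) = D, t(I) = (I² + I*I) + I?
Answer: 12915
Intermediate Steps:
t(I) = I + 2*I² (t(I) = (I² + I²) + I = 2*I² + I = I + 2*I²)
U(Z) = 1
H = 105 (H = 7*(1 + 2*7) = 7*(1 + 14) = 7*15 = 105)
((-3*g(-2))*U(-5) + 117)*H = (-3*(-2)*1 + 117)*105 = (6*1 + 117)*105 = (6 + 117)*105 = 123*105 = 12915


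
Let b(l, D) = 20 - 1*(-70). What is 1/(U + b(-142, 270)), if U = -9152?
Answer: -1/9062 ≈ -0.00011035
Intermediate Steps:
b(l, D) = 90 (b(l, D) = 20 + 70 = 90)
1/(U + b(-142, 270)) = 1/(-9152 + 90) = 1/(-9062) = -1/9062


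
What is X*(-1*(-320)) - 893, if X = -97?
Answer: -31933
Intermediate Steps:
X*(-1*(-320)) - 893 = -(-97)*(-320) - 893 = -97*320 - 893 = -31040 - 893 = -31933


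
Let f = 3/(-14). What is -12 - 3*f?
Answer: -159/14 ≈ -11.357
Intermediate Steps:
f = -3/14 (f = 3*(-1/14) = -3/14 ≈ -0.21429)
-12 - 3*f = -12 - 3*(-3/14) = -12 + 9/14 = -159/14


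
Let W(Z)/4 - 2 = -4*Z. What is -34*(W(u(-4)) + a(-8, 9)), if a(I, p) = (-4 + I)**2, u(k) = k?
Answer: -7344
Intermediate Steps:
W(Z) = 8 - 16*Z (W(Z) = 8 + 4*(-4*Z) = 8 - 16*Z)
-34*(W(u(-4)) + a(-8, 9)) = -34*((8 - 16*(-4)) + (-4 - 8)**2) = -34*((8 + 64) + (-12)**2) = -34*(72 + 144) = -34*216 = -7344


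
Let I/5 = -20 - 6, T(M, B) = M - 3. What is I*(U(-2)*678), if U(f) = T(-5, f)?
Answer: 705120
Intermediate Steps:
T(M, B) = -3 + M
U(f) = -8 (U(f) = -3 - 5 = -8)
I = -130 (I = 5*(-20 - 6) = 5*(-26) = -130)
I*(U(-2)*678) = -(-1040)*678 = -130*(-5424) = 705120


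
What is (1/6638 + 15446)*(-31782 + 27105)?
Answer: -479535377673/6638 ≈ -7.2241e+7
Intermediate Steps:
(1/6638 + 15446)*(-31782 + 27105) = (1/6638 + 15446)*(-4677) = (102530549/6638)*(-4677) = -479535377673/6638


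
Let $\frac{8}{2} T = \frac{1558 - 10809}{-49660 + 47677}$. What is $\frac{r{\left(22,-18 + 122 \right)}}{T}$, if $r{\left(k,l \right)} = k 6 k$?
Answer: $\frac{2094048}{841} \approx 2489.9$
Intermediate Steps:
$r{\left(k,l \right)} = 6 k^{2}$ ($r{\left(k,l \right)} = 6 k k = 6 k^{2}$)
$T = \frac{9251}{7932}$ ($T = \frac{\left(1558 - 10809\right) \frac{1}{-49660 + 47677}}{4} = \frac{\left(-9251\right) \frac{1}{-1983}}{4} = \frac{\left(-9251\right) \left(- \frac{1}{1983}\right)}{4} = \frac{1}{4} \cdot \frac{9251}{1983} = \frac{9251}{7932} \approx 1.1663$)
$\frac{r{\left(22,-18 + 122 \right)}}{T} = \frac{6 \cdot 22^{2}}{\frac{9251}{7932}} = 6 \cdot 484 \cdot \frac{7932}{9251} = 2904 \cdot \frac{7932}{9251} = \frac{2094048}{841}$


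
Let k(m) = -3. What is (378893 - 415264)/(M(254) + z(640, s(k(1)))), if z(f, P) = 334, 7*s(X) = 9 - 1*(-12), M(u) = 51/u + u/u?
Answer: -9238234/85141 ≈ -108.51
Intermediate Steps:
M(u) = 1 + 51/u (M(u) = 51/u + 1 = 1 + 51/u)
s(X) = 3 (s(X) = (9 - 1*(-12))/7 = (9 + 12)/7 = (1/7)*21 = 3)
(378893 - 415264)/(M(254) + z(640, s(k(1)))) = (378893 - 415264)/((51 + 254)/254 + 334) = -36371/((1/254)*305 + 334) = -36371/(305/254 + 334) = -36371/85141/254 = -36371*254/85141 = -9238234/85141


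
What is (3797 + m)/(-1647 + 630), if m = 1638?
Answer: -5435/1017 ≈ -5.3441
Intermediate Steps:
(3797 + m)/(-1647 + 630) = (3797 + 1638)/(-1647 + 630) = 5435/(-1017) = 5435*(-1/1017) = -5435/1017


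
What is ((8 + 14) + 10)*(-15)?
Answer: -480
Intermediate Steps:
((8 + 14) + 10)*(-15) = (22 + 10)*(-15) = 32*(-15) = -480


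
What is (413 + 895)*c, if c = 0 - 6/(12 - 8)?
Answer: -1962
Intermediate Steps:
c = -3/2 (c = 0 - 6/4 = 0 - 6*1/4 = 0 - 3/2 = -3/2 ≈ -1.5000)
(413 + 895)*c = (413 + 895)*(-3/2) = 1308*(-3/2) = -1962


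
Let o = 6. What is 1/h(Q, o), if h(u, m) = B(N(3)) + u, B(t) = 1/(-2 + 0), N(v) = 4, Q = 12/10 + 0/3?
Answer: 10/7 ≈ 1.4286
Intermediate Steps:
Q = 6/5 (Q = 12*(⅒) + 0*(⅓) = 6/5 + 0 = 6/5 ≈ 1.2000)
B(t) = -½ (B(t) = 1/(-2) = -½)
h(u, m) = -½ + u
1/h(Q, o) = 1/(-½ + 6/5) = 1/(7/10) = 10/7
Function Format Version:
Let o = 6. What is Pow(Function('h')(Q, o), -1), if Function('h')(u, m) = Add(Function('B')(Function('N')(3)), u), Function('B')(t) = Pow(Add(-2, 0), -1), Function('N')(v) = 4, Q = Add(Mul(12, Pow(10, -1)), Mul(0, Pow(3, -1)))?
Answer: Rational(10, 7) ≈ 1.4286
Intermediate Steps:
Q = Rational(6, 5) (Q = Add(Mul(12, Rational(1, 10)), Mul(0, Rational(1, 3))) = Add(Rational(6, 5), 0) = Rational(6, 5) ≈ 1.2000)
Function('B')(t) = Rational(-1, 2) (Function('B')(t) = Pow(-2, -1) = Rational(-1, 2))
Function('h')(u, m) = Add(Rational(-1, 2), u)
Pow(Function('h')(Q, o), -1) = Pow(Add(Rational(-1, 2), Rational(6, 5)), -1) = Pow(Rational(7, 10), -1) = Rational(10, 7)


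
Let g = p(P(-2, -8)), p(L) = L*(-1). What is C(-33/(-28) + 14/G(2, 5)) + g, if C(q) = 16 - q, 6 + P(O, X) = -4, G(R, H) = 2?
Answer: 499/28 ≈ 17.821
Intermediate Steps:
P(O, X) = -10 (P(O, X) = -6 - 4 = -10)
p(L) = -L
g = 10 (g = -1*(-10) = 10)
C(-33/(-28) + 14/G(2, 5)) + g = (16 - (-33/(-28) + 14/2)) + 10 = (16 - (-33*(-1/28) + 14*(½))) + 10 = (16 - (33/28 + 7)) + 10 = (16 - 1*229/28) + 10 = (16 - 229/28) + 10 = 219/28 + 10 = 499/28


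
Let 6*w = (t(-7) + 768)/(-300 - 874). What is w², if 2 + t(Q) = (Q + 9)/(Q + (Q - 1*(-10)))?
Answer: 2343961/198471744 ≈ 0.011810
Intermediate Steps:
t(Q) = -2 + (9 + Q)/(10 + 2*Q) (t(Q) = -2 + (Q + 9)/(Q + (Q - 1*(-10))) = -2 + (9 + Q)/(Q + (Q + 10)) = -2 + (9 + Q)/(Q + (10 + Q)) = -2 + (9 + Q)/(10 + 2*Q))
w = -1531/14088 (w = (((-11 - 3*(-7))/(2*(5 - 7)) + 768)/(-300 - 874))/6 = (((½)*(-11 + 21)/(-2) + 768)/(-1174))/6 = (((½)*(-½)*10 + 768)*(-1/1174))/6 = ((-5/2 + 768)*(-1/1174))/6 = ((1531/2)*(-1/1174))/6 = (⅙)*(-1531/2348) = -1531/14088 ≈ -0.10867)
w² = (-1531/14088)² = 2343961/198471744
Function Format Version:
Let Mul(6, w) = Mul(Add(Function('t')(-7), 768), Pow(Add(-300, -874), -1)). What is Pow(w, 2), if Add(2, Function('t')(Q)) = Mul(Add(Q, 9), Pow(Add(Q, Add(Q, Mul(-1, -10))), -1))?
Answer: Rational(2343961, 198471744) ≈ 0.011810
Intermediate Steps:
Function('t')(Q) = Add(-2, Mul(Pow(Add(10, Mul(2, Q)), -1), Add(9, Q))) (Function('t')(Q) = Add(-2, Mul(Add(Q, 9), Pow(Add(Q, Add(Q, Mul(-1, -10))), -1))) = Add(-2, Mul(Add(9, Q), Pow(Add(Q, Add(Q, 10)), -1))) = Add(-2, Mul(Add(9, Q), Pow(Add(Q, Add(10, Q)), -1))) = Add(-2, Mul(Add(9, Q), Pow(Add(10, Mul(2, Q)), -1))) = Add(-2, Mul(Pow(Add(10, Mul(2, Q)), -1), Add(9, Q))))
w = Rational(-1531, 14088) (w = Mul(Rational(1, 6), Mul(Add(Mul(Rational(1, 2), Pow(Add(5, -7), -1), Add(-11, Mul(-3, -7))), 768), Pow(Add(-300, -874), -1))) = Mul(Rational(1, 6), Mul(Add(Mul(Rational(1, 2), Pow(-2, -1), Add(-11, 21)), 768), Pow(-1174, -1))) = Mul(Rational(1, 6), Mul(Add(Mul(Rational(1, 2), Rational(-1, 2), 10), 768), Rational(-1, 1174))) = Mul(Rational(1, 6), Mul(Add(Rational(-5, 2), 768), Rational(-1, 1174))) = Mul(Rational(1, 6), Mul(Rational(1531, 2), Rational(-1, 1174))) = Mul(Rational(1, 6), Rational(-1531, 2348)) = Rational(-1531, 14088) ≈ -0.10867)
Pow(w, 2) = Pow(Rational(-1531, 14088), 2) = Rational(2343961, 198471744)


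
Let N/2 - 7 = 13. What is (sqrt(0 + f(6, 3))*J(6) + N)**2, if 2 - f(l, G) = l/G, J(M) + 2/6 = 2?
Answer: 1600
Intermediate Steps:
N = 40 (N = 14 + 2*13 = 14 + 26 = 40)
J(M) = 5/3 (J(M) = -1/3 + 2 = 5/3)
f(l, G) = 2 - l/G
(sqrt(0 + f(6, 3))*J(6) + N)**2 = (sqrt(0 + (2 - 1*6/3))*(5/3) + 40)**2 = (sqrt(0 + (2 - 1*6*1/3))*(5/3) + 40)**2 = (sqrt(0 + (2 - 2))*(5/3) + 40)**2 = (sqrt(0 + 0)*(5/3) + 40)**2 = (sqrt(0)*(5/3) + 40)**2 = (0*(5/3) + 40)**2 = (0 + 40)**2 = 40**2 = 1600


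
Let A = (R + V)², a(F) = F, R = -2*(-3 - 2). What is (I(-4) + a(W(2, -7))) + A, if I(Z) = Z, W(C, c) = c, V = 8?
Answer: 313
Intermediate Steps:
R = 10 (R = -2*(-5) = 10)
A = 324 (A = (10 + 8)² = 18² = 324)
(I(-4) + a(W(2, -7))) + A = (-4 - 7) + 324 = -11 + 324 = 313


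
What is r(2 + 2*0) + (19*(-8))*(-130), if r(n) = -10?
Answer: 19750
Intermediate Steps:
r(2 + 2*0) + (19*(-8))*(-130) = -10 + (19*(-8))*(-130) = -10 - 152*(-130) = -10 + 19760 = 19750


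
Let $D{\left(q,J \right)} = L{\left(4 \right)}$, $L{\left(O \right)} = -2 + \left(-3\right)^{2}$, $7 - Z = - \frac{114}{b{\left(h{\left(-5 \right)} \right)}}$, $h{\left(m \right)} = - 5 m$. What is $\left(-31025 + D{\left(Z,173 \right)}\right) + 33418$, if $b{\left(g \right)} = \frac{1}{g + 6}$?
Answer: $2400$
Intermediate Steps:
$b{\left(g \right)} = \frac{1}{6 + g}$
$Z = 3541$ ($Z = 7 - - \frac{114}{\frac{1}{6 - -25}} = 7 - - \frac{114}{\frac{1}{6 + 25}} = 7 - - \frac{114}{\frac{1}{31}} = 7 - - 114 \frac{1}{\frac{1}{31}} = 7 - \left(-114\right) 31 = 7 - -3534 = 7 + 3534 = 3541$)
$L{\left(O \right)} = 7$ ($L{\left(O \right)} = -2 + 9 = 7$)
$D{\left(q,J \right)} = 7$
$\left(-31025 + D{\left(Z,173 \right)}\right) + 33418 = \left(-31025 + 7\right) + 33418 = -31018 + 33418 = 2400$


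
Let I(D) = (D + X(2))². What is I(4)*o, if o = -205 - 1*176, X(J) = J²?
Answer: -24384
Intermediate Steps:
o = -381 (o = -205 - 176 = -381)
I(D) = (4 + D)² (I(D) = (D + 2²)² = (D + 4)² = (4 + D)²)
I(4)*o = (4 + 4)²*(-381) = 8²*(-381) = 64*(-381) = -24384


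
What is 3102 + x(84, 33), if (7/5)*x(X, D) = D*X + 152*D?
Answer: 60654/7 ≈ 8664.9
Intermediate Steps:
x(X, D) = 760*D/7 + 5*D*X/7 (x(X, D) = 5*(D*X + 152*D)/7 = 5*(152*D + D*X)/7 = 760*D/7 + 5*D*X/7)
3102 + x(84, 33) = 3102 + (5/7)*33*(152 + 84) = 3102 + (5/7)*33*236 = 3102 + 38940/7 = 60654/7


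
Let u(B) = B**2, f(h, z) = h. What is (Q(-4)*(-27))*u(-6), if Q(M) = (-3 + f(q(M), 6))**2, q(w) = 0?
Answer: -8748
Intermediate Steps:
Q(M) = 9 (Q(M) = (-3 + 0)**2 = (-3)**2 = 9)
(Q(-4)*(-27))*u(-6) = (9*(-27))*(-6)**2 = -243*36 = -8748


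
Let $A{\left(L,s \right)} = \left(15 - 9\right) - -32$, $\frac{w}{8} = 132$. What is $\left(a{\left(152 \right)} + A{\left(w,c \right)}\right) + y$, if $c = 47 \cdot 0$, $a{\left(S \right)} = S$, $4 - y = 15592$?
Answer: $-15398$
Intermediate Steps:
$y = -15588$ ($y = 4 - 15592 = -15588$)
$w = 1056$ ($w = 8 \cdot 132 = 1056$)
$c = 0$
$A{\left(L,s \right)} = 38$ ($A{\left(L,s \right)} = \left(15 - 9\right) + 32 = 6 + 32 = 38$)
$\left(a{\left(152 \right)} + A{\left(w,c \right)}\right) + y = \left(152 + 38\right) - 15588 = 190 - 15588 = -15398$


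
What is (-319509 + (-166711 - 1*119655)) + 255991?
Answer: -349884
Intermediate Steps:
(-319509 + (-166711 - 1*119655)) + 255991 = (-319509 + (-166711 - 119655)) + 255991 = (-319509 - 286366) + 255991 = -605875 + 255991 = -349884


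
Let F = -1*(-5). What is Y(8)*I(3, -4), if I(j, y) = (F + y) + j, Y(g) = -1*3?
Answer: -12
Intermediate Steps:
F = 5
Y(g) = -3
I(j, y) = 5 + j + y (I(j, y) = (5 + y) + j = 5 + j + y)
Y(8)*I(3, -4) = -3*(5 + 3 - 4) = -3*4 = -12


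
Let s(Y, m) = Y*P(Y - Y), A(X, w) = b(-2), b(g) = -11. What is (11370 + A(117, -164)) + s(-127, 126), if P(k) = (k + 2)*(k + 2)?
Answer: 10851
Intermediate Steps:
P(k) = (2 + k)² (P(k) = (2 + k)*(2 + k) = (2 + k)²)
A(X, w) = -11
s(Y, m) = 4*Y (s(Y, m) = Y*(2 + (Y - Y))² = Y*(2 + 0)² = Y*2² = Y*4 = 4*Y)
(11370 + A(117, -164)) + s(-127, 126) = (11370 - 11) + 4*(-127) = 11359 - 508 = 10851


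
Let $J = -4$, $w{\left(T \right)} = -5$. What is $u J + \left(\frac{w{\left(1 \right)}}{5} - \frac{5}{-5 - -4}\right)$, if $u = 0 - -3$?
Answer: $-8$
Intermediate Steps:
$u = 3$ ($u = 0 + 3 = 3$)
$u J + \left(\frac{w{\left(1 \right)}}{5} - \frac{5}{-5 - -4}\right) = 3 \left(-4\right) - \left(1 + \frac{5}{-5 - -4}\right) = -12 - \left(1 + \frac{5}{-5 + 4}\right) = -12 - \left(1 + \frac{5}{-1}\right) = -12 - -4 = -12 + \left(-1 + 5\right) = -12 + 4 = -8$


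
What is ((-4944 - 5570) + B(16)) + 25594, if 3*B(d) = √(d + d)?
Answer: 15080 + 4*√2/3 ≈ 15082.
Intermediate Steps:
B(d) = √2*√d/3 (B(d) = √(d + d)/3 = √(2*d)/3 = (√2*√d)/3 = √2*√d/3)
((-4944 - 5570) + B(16)) + 25594 = ((-4944 - 5570) + √2*√16/3) + 25594 = (-10514 + (⅓)*√2*4) + 25594 = (-10514 + 4*√2/3) + 25594 = 15080 + 4*√2/3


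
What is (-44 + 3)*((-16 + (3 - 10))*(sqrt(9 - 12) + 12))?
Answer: 11316 + 943*I*sqrt(3) ≈ 11316.0 + 1633.3*I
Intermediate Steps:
(-44 + 3)*((-16 + (3 - 10))*(sqrt(9 - 12) + 12)) = -41*(-16 - 7)*(sqrt(-3) + 12) = -(-943)*(I*sqrt(3) + 12) = -(-943)*(12 + I*sqrt(3)) = -41*(-276 - 23*I*sqrt(3)) = 11316 + 943*I*sqrt(3)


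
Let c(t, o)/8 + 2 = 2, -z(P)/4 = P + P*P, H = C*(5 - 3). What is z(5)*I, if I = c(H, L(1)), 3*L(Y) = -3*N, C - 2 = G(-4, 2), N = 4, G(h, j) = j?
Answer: 0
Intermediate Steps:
C = 4 (C = 2 + 2 = 4)
L(Y) = -4 (L(Y) = (-3*4)/3 = (1/3)*(-12) = -4)
H = 8 (H = 4*(5 - 3) = 4*2 = 8)
z(P) = -4*P - 4*P**2 (z(P) = -4*(P + P*P) = -4*(P + P**2) = -4*P - 4*P**2)
c(t, o) = 0 (c(t, o) = -16 + 8*2 = -16 + 16 = 0)
I = 0
z(5)*I = -4*5*(1 + 5)*0 = -4*5*6*0 = -120*0 = 0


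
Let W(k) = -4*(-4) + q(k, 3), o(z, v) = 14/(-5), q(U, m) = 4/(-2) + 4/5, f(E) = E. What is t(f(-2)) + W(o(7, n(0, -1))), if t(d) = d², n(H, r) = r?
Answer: 94/5 ≈ 18.800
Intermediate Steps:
q(U, m) = -6/5 (q(U, m) = 4*(-½) + 4*(⅕) = -2 + ⅘ = -6/5)
o(z, v) = -14/5 (o(z, v) = 14*(-⅕) = -14/5)
W(k) = 74/5 (W(k) = -4*(-4) - 6/5 = 16 - 6/5 = 74/5)
t(f(-2)) + W(o(7, n(0, -1))) = (-2)² + 74/5 = 4 + 74/5 = 94/5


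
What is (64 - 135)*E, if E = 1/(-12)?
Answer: 71/12 ≈ 5.9167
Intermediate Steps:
E = -1/12 ≈ -0.083333
(64 - 135)*E = (64 - 135)*(-1/12) = -71*(-1/12) = 71/12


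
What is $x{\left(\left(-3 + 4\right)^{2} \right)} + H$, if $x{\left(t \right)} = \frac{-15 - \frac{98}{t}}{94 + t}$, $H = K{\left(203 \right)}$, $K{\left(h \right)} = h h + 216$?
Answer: $\frac{3935262}{95} \approx 41424.0$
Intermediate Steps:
$K{\left(h \right)} = 216 + h^{2}$ ($K{\left(h \right)} = h^{2} + 216 = 216 + h^{2}$)
$H = 41425$ ($H = 216 + 203^{2} = 216 + 41209 = 41425$)
$x{\left(t \right)} = \frac{-15 - \frac{98}{t}}{94 + t}$
$x{\left(\left(-3 + 4\right)^{2} \right)} + H = \frac{-98 - 15 \left(-3 + 4\right)^{2}}{\left(-3 + 4\right)^{2} \left(94 + \left(-3 + 4\right)^{2}\right)} + 41425 = \frac{-98 - 15 \cdot 1^{2}}{1^{2} \left(94 + 1^{2}\right)} + 41425 = \frac{-98 - 15}{1 \left(94 + 1\right)} + 41425 = 1 \cdot \frac{1}{95} \left(-98 - 15\right) + 41425 = 1 \cdot \frac{1}{95} \left(-113\right) + 41425 = - \frac{113}{95} + 41425 = \frac{3935262}{95}$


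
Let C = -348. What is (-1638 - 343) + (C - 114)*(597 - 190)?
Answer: -190015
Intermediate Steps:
(-1638 - 343) + (C - 114)*(597 - 190) = (-1638 - 343) + (-348 - 114)*(597 - 190) = -1981 - 462*407 = -1981 - 188034 = -190015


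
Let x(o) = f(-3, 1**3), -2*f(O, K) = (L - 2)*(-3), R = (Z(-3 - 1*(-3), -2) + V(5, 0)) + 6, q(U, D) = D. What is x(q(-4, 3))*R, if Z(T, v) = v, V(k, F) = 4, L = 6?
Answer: 48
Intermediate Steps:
R = 8 (R = (-2 + 4) + 6 = 2 + 6 = 8)
f(O, K) = 6 (f(O, K) = -(6 - 2)*(-3)/2 = -2*(-3) = -1/2*(-12) = 6)
x(o) = 6
x(q(-4, 3))*R = 6*8 = 48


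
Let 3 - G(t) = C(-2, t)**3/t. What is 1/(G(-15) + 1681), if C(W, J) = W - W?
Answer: 1/1684 ≈ 0.00059382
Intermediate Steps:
C(W, J) = 0
G(t) = 3 (G(t) = 3 - 0**3/t = 3 - 0/t = 3 - 1*0 = 3 + 0 = 3)
1/(G(-15) + 1681) = 1/(3 + 1681) = 1/1684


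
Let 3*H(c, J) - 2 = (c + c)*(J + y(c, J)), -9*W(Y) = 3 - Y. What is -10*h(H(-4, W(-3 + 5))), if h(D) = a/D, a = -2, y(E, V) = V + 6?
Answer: -270/199 ≈ -1.3568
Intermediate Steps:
y(E, V) = 6 + V
W(Y) = -⅓ + Y/9 (W(Y) = -(3 - Y)/9 = -⅓ + Y/9)
H(c, J) = ⅔ + 2*c*(6 + 2*J)/3 (H(c, J) = ⅔ + ((c + c)*(J + (6 + J)))/3 = ⅔ + ((2*c)*(6 + 2*J))/3 = ⅔ + (2*c*(6 + 2*J))/3 = ⅔ + 2*c*(6 + 2*J)/3)
h(D) = -2/D
-10*h(H(-4, W(-3 + 5))) = -(-20)/(⅔ + 4*(-4) + (4/3)*(-⅓ + (-3 + 5)/9)*(-4)) = -(-20)/(⅔ - 16 + (4/3)*(-⅓ + (⅑)*2)*(-4)) = -(-20)/(⅔ - 16 + (4/3)*(-⅓ + 2/9)*(-4)) = -(-20)/(⅔ - 16 + (4/3)*(-⅑)*(-4)) = -(-20)/(⅔ - 16 + 16/27) = -(-20)/(-398/27) = -(-20)*(-27)/398 = -10*27/199 = -270/199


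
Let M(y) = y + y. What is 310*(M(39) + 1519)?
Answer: 495070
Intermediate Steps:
M(y) = 2*y
310*(M(39) + 1519) = 310*(2*39 + 1519) = 310*(78 + 1519) = 310*1597 = 495070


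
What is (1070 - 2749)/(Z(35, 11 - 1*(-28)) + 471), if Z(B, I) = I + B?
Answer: -1679/545 ≈ -3.0807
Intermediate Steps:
Z(B, I) = B + I
(1070 - 2749)/(Z(35, 11 - 1*(-28)) + 471) = (1070 - 2749)/((35 + (11 - 1*(-28))) + 471) = -1679/((35 + (11 + 28)) + 471) = -1679/((35 + 39) + 471) = -1679/(74 + 471) = -1679/545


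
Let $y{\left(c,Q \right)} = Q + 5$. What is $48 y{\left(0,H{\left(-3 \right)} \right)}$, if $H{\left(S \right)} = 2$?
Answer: $336$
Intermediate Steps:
$y{\left(c,Q \right)} = 5 + Q$
$48 y{\left(0,H{\left(-3 \right)} \right)} = 48 \left(5 + 2\right) = 48 \cdot 7 = 336$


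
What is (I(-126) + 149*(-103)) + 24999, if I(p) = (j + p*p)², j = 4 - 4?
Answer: 252057028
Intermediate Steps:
j = 0
I(p) = p⁴ (I(p) = (0 + p*p)² = (0 + p²)² = (p²)² = p⁴)
(I(-126) + 149*(-103)) + 24999 = ((-126)⁴ + 149*(-103)) + 24999 = (252047376 - 15347) + 24999 = 252032029 + 24999 = 252057028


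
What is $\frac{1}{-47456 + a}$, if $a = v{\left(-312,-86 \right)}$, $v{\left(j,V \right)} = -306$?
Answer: $- \frac{1}{47762} \approx -2.0937 \cdot 10^{-5}$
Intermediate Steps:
$a = -306$
$\frac{1}{-47456 + a} = \frac{1}{-47456 - 306} = \frac{1}{-47762} = - \frac{1}{47762}$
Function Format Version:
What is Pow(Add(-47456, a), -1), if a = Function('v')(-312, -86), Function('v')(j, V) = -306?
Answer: Rational(-1, 47762) ≈ -2.0937e-5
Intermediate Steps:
a = -306
Pow(Add(-47456, a), -1) = Pow(Add(-47456, -306), -1) = Pow(-47762, -1) = Rational(-1, 47762)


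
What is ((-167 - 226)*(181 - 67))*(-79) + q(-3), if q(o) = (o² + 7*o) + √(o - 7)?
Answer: 3539346 + I*√10 ≈ 3.5393e+6 + 3.1623*I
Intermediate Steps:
q(o) = o² + √(-7 + o) + 7*o (q(o) = (o² + 7*o) + √(-7 + o) = o² + √(-7 + o) + 7*o)
((-167 - 226)*(181 - 67))*(-79) + q(-3) = ((-167 - 226)*(181 - 67))*(-79) + ((-3)² + √(-7 - 3) + 7*(-3)) = -393*114*(-79) + (9 + √(-10) - 21) = -44802*(-79) + (9 + I*√10 - 21) = 3539358 + (-12 + I*√10) = 3539346 + I*√10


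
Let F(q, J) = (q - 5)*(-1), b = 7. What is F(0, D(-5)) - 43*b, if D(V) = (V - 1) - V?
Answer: -296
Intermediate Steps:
D(V) = -1 (D(V) = (-1 + V) - V = -1)
F(q, J) = 5 - q (F(q, J) = (-5 + q)*(-1) = 5 - q)
F(0, D(-5)) - 43*b = (5 - 1*0) - 43*7 = (5 + 0) - 301 = 5 - 301 = -296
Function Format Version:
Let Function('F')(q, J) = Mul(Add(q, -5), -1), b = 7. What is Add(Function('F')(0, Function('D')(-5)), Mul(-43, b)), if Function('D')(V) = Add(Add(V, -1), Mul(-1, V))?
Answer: -296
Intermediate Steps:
Function('D')(V) = -1 (Function('D')(V) = Add(Add(-1, V), Mul(-1, V)) = -1)
Function('F')(q, J) = Add(5, Mul(-1, q)) (Function('F')(q, J) = Mul(Add(-5, q), -1) = Add(5, Mul(-1, q)))
Add(Function('F')(0, Function('D')(-5)), Mul(-43, b)) = Add(Add(5, Mul(-1, 0)), Mul(-43, 7)) = Add(Add(5, 0), -301) = Add(5, -301) = -296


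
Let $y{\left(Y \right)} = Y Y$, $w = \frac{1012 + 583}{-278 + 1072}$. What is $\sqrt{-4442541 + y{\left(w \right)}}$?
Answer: $\frac{i \sqrt{2800735233851}}{794} \approx 2107.7 i$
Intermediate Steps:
$w = \frac{1595}{794} \approx 2.0088$
$y{\left(Y \right)} = Y^{2}$
$\sqrt{-4442541 + y{\left(w \right)}} = \sqrt{-4442541 + \left(\frac{1595}{794}\right)^{2}} = \sqrt{-4442541 + \frac{2544025}{630436}} = \sqrt{- \frac{2800735233851}{630436}} = \frac{i \sqrt{2800735233851}}{794}$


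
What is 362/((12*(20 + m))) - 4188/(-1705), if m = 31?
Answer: 1590133/521730 ≈ 3.0478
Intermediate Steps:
362/((12*(20 + m))) - 4188/(-1705) = 362/((12*(20 + 31))) - 4188/(-1705) = 362/((12*51)) - 4188*(-1/1705) = 362/612 + 4188/1705 = 362*(1/612) + 4188/1705 = 181/306 + 4188/1705 = 1590133/521730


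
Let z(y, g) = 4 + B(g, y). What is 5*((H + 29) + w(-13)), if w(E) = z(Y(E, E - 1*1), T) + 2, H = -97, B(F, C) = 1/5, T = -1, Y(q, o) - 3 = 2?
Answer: -309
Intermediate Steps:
Y(q, o) = 5 (Y(q, o) = 3 + 2 = 5)
B(F, C) = ⅕
z(y, g) = 21/5 (z(y, g) = 4 + ⅕ = 21/5)
w(E) = 31/5 (w(E) = 21/5 + 2 = 31/5)
5*((H + 29) + w(-13)) = 5*((-97 + 29) + 31/5) = 5*(-68 + 31/5) = 5*(-309/5) = -309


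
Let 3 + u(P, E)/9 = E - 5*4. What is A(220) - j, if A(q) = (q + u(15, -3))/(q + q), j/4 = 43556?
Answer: -38329287/220 ≈ -1.7422e+5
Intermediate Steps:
j = 174224 (j = 4*43556 = 174224)
u(P, E) = -207 + 9*E (u(P, E) = -27 + 9*(E - 5*4) = -27 + 9*(E - 20) = -27 + 9*(-20 + E) = -27 + (-180 + 9*E) = -207 + 9*E)
A(q) = (-234 + q)/(2*q) (A(q) = (q + (-207 + 9*(-3)))/(q + q) = (q + (-207 - 27))/((2*q)) = (q - 234)*(1/(2*q)) = (-234 + q)*(1/(2*q)) = (-234 + q)/(2*q))
A(220) - j = (½)*(-234 + 220)/220 - 1*174224 = (½)*(1/220)*(-14) - 174224 = -7/220 - 174224 = -38329287/220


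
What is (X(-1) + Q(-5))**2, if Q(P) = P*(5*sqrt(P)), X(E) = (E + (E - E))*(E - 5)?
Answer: (6 - 25*I*sqrt(5))**2 ≈ -3089.0 - 670.82*I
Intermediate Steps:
X(E) = E*(-5 + E) (X(E) = (E + 0)*(-5 + E) = E*(-5 + E))
Q(P) = 5*P**(3/2)
(X(-1) + Q(-5))**2 = (-(-5 - 1) + 5*(-5)**(3/2))**2 = (-1*(-6) + 5*(-5*I*sqrt(5)))**2 = (6 - 25*I*sqrt(5))**2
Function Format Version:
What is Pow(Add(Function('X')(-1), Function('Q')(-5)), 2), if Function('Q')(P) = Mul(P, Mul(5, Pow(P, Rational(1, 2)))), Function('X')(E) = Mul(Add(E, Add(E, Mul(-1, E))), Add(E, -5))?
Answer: Pow(Add(6, Mul(-25, I, Pow(5, Rational(1, 2)))), 2) ≈ Add(-3089.0, Mul(-670.82, I))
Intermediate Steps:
Function('X')(E) = Mul(E, Add(-5, E)) (Function('X')(E) = Mul(Add(E, 0), Add(-5, E)) = Mul(E, Add(-5, E)))
Function('Q')(P) = Mul(5, Pow(P, Rational(3, 2)))
Pow(Add(Function('X')(-1), Function('Q')(-5)), 2) = Pow(Add(Mul(-1, Add(-5, -1)), Mul(5, Pow(-5, Rational(3, 2)))), 2) = Pow(Add(Mul(-1, -6), Mul(5, Mul(-5, I, Pow(5, Rational(1, 2))))), 2) = Pow(Add(6, Mul(-25, I, Pow(5, Rational(1, 2)))), 2)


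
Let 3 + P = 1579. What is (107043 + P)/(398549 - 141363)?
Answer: 108619/257186 ≈ 0.42234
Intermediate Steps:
P = 1576 (P = -3 + 1579 = 1576)
(107043 + P)/(398549 - 141363) = (107043 + 1576)/(398549 - 141363) = 108619/257186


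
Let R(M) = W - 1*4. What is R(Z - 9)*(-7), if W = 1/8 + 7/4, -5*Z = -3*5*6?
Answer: 119/8 ≈ 14.875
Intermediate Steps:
Z = 18 (Z = -(-3*5)*6/5 = -(-3)*6 = -1/5*(-90) = 18)
W = 15/8 (W = 1*(1/8) + 7*(1/4) = 1/8 + 7/4 = 15/8 ≈ 1.8750)
R(M) = -17/8 (R(M) = 15/8 - 1*4 = 15/8 - 4 = -17/8)
R(Z - 9)*(-7) = -17/8*(-7) = 119/8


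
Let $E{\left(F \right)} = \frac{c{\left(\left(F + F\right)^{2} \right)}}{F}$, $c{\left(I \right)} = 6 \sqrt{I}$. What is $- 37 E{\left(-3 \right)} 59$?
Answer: $26196$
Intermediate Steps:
$E{\left(F \right)} = \frac{12 \sqrt{F^{2}}}{F}$ ($E{\left(F \right)} = \frac{6 \sqrt{\left(F + F\right)^{2}}}{F} = \frac{6 \sqrt{\left(2 F\right)^{2}}}{F} = \frac{6 \sqrt{4 F^{2}}}{F} = \frac{6 \cdot 2 \sqrt{F^{2}}}{F} = \frac{12 \sqrt{F^{2}}}{F}$)
$- 37 E{\left(-3 \right)} 59 = - 37 \frac{12 \sqrt{\left(-3\right)^{2}}}{-3} \cdot 59 = - 37 \cdot 12 \left(- \frac{1}{3}\right) \sqrt{9} \cdot 59 = - 37 \cdot 12 \left(- \frac{1}{3}\right) 3 \cdot 59 = \left(-37\right) \left(-12\right) 59 = 444 \cdot 59 = 26196$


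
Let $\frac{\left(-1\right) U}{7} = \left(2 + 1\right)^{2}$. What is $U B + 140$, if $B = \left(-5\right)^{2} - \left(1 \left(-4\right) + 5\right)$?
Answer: $-1372$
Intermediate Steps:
$B = 24$ ($B = 25 - \left(-4 + 5\right) = 25 - 1 = 24$)
$U = -63$ ($U = - 7 \left(2 + 1\right)^{2} = - 7 \cdot 3^{2} = \left(-7\right) 9 = -63$)
$U B + 140 = \left(-63\right) 24 + 140 = -1512 + 140 = -1372$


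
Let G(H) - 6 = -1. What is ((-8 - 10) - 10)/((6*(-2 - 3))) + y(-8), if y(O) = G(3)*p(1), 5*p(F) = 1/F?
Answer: 29/15 ≈ 1.9333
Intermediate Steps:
p(F) = 1/(5*F)
G(H) = 5 (G(H) = 6 - 1 = 5)
y(O) = 1 (y(O) = 5*((⅕)/1) = 5*((⅕)*1) = 5*(⅕) = 1)
((-8 - 10) - 10)/((6*(-2 - 3))) + y(-8) = ((-8 - 10) - 10)/((6*(-2 - 3))) + 1 = (-18 - 10)/((6*(-5))) + 1 = -28/(-30) + 1 = -1/30*(-28) + 1 = 14/15 + 1 = 29/15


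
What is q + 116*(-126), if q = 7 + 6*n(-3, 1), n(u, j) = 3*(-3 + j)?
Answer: -14645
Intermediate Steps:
n(u, j) = -9 + 3*j
q = -29 (q = 7 + 6*(-9 + 3*1) = 7 + 6*(-9 + 3) = 7 + 6*(-6) = 7 - 36 = -29)
q + 116*(-126) = -29 + 116*(-126) = -29 - 14616 = -14645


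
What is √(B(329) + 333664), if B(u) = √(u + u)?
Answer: √(333664 + √658) ≈ 577.66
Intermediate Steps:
B(u) = √2*√u (B(u) = √(2*u) = √2*√u)
√(B(329) + 333664) = √(√2*√329 + 333664) = √(√658 + 333664) = √(333664 + √658)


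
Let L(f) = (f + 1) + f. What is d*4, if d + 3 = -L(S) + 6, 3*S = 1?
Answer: 16/3 ≈ 5.3333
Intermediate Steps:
S = ⅓ (S = (⅓)*1 = ⅓ ≈ 0.33333)
L(f) = 1 + 2*f (L(f) = (1 + f) + f = 1 + 2*f)
d = 4/3 (d = -3 + (-(1 + 2*(⅓)) + 6) = -3 + (-(1 + ⅔) + 6) = -3 + (-1*5/3 + 6) = -3 + (-5/3 + 6) = -3 + 13/3 = 4/3 ≈ 1.3333)
d*4 = (4/3)*4 = 16/3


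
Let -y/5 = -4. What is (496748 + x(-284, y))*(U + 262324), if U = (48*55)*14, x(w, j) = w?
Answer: 148583731776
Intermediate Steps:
y = 20 (y = -5*(-4) = 20)
U = 36960 (U = 2640*14 = 36960)
(496748 + x(-284, y))*(U + 262324) = (496748 - 284)*(36960 + 262324) = 496464*299284 = 148583731776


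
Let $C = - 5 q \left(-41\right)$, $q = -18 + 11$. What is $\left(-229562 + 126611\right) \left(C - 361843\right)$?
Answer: $37399833378$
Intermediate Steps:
$q = -7$
$C = -1435$ ($C = \left(-5\right) \left(-7\right) \left(-41\right) = 35 \left(-41\right) = -1435$)
$\left(-229562 + 126611\right) \left(C - 361843\right) = \left(-229562 + 126611\right) \left(-1435 - 361843\right) = \left(-102951\right) \left(-363278\right) = 37399833378$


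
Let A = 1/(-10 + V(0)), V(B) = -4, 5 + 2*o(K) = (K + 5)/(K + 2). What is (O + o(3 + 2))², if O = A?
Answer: 169/49 ≈ 3.4490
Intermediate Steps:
o(K) = -5/2 + (5 + K)/(2*(2 + K)) (o(K) = -5/2 + ((K + 5)/(K + 2))/2 = -5/2 + ((5 + K)/(2 + K))/2 = -5/2 + (5 + K)/(2*(2 + K)))
A = -1/14 (A = 1/(-10 - 4) = 1/(-14) = -1/14 ≈ -0.071429)
O = -1/14 ≈ -0.071429
(O + o(3 + 2))² = (-1/14 + (-5 - 4*(3 + 2))/(2*(2 + (3 + 2))))² = (-1/14 + (-5 - 4*5)/(2*(2 + 5)))² = (-1/14 + (½)*(-5 - 20)/7)² = (-1/14 + (½)*(⅐)*(-25))² = (-1/14 - 25/14)² = (-13/7)² = 169/49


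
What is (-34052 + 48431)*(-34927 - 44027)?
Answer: -1135279566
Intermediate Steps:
(-34052 + 48431)*(-34927 - 44027) = 14379*(-78954) = -1135279566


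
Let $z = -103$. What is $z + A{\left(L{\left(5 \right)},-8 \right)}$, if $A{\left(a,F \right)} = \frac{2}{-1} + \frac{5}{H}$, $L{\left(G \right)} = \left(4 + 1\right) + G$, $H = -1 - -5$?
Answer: $- \frac{415}{4} \approx -103.75$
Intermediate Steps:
$H = 4$ ($H = -1 + 5 = 4$)
$L{\left(G \right)} = 5 + G$
$A{\left(a,F \right)} = - \frac{3}{4}$ ($A{\left(a,F \right)} = \frac{2}{-1} + \frac{5}{4} = 2 \left(-1\right) + 5 \cdot \frac{1}{4} = -2 + \frac{5}{4} = - \frac{3}{4}$)
$z + A{\left(L{\left(5 \right)},-8 \right)} = -103 - \frac{3}{4} = - \frac{415}{4}$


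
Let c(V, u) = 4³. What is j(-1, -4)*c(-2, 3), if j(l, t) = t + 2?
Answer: -128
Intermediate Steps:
j(l, t) = 2 + t
c(V, u) = 64
j(-1, -4)*c(-2, 3) = (2 - 4)*64 = -2*64 = -128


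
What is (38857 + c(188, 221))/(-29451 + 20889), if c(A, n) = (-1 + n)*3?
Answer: -39517/8562 ≈ -4.6154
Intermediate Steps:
c(A, n) = -3 + 3*n
(38857 + c(188, 221))/(-29451 + 20889) = (38857 + (-3 + 3*221))/(-29451 + 20889) = (38857 + (-3 + 663))/(-8562) = (38857 + 660)*(-1/8562) = 39517*(-1/8562) = -39517/8562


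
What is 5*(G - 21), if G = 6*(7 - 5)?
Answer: -45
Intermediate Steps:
G = 12 (G = 6*2 = 12)
5*(G - 21) = 5*(12 - 21) = 5*(-9) = -45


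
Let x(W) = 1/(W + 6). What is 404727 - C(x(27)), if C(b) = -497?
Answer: 405224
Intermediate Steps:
x(W) = 1/(6 + W)
404727 - C(x(27)) = 404727 - 1*(-497) = 404727 + 497 = 405224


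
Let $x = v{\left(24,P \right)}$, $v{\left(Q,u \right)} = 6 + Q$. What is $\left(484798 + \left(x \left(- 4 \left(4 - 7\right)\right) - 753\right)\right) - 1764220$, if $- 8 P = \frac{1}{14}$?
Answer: $-1279815$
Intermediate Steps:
$P = - \frac{1}{112}$ ($P = - \frac{1}{8 \cdot 14} = \left(- \frac{1}{8}\right) \frac{1}{14} = - \frac{1}{112} \approx -0.0089286$)
$x = 30$ ($x = 6 + 24 = 30$)
$\left(484798 + \left(x \left(- 4 \left(4 - 7\right)\right) - 753\right)\right) - 1764220 = \left(484798 - \left(753 - 30 \left(- 4 \left(4 - 7\right)\right)\right)\right) - 1764220 = \left(484798 - \left(753 - 30 \left(\left(-4\right) \left(-3\right)\right)\right)\right) - 1764220 = \left(484798 + \left(30 \cdot 12 - 753\right)\right) - 1764220 = \left(484798 + \left(360 - 753\right)\right) - 1764220 = \left(484798 - 393\right) - 1764220 = 484405 - 1764220 = -1279815$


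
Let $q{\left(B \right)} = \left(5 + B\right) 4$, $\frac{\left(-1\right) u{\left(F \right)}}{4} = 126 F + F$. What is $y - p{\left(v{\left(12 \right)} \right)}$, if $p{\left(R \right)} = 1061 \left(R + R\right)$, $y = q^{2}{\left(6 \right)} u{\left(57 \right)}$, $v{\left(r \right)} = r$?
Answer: $-56084280$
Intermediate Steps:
$u{\left(F \right)} = - 508 F$ ($u{\left(F \right)} = - 4 \left(126 F + F\right) = - 4 \cdot 127 F = - 508 F$)
$q{\left(B \right)} = 20 + 4 B$
$y = -56058816$ ($y = \left(20 + 4 \cdot 6\right)^{2} \left(\left(-508\right) 57\right) = \left(20 + 24\right)^{2} \left(-28956\right) = 44^{2} \left(-28956\right) = 1936 \left(-28956\right) = -56058816$)
$p{\left(R \right)} = 2122 R$ ($p{\left(R \right)} = 1061 \cdot 2 R = 2122 R$)
$y - p{\left(v{\left(12 \right)} \right)} = -56058816 - 2122 \cdot 12 = -56058816 - 25464 = -56084280$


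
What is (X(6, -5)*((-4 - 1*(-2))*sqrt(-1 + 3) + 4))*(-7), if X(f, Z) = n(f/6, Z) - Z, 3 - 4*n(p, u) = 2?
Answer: -147 + 147*sqrt(2)/2 ≈ -43.055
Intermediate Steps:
n(p, u) = 1/4 (n(p, u) = 3/4 - 1/4*2 = 3/4 - 1/2 = 1/4)
X(f, Z) = 1/4 - Z
(X(6, -5)*((-4 - 1*(-2))*sqrt(-1 + 3) + 4))*(-7) = ((1/4 - 1*(-5))*((-4 - 1*(-2))*sqrt(-1 + 3) + 4))*(-7) = ((1/4 + 5)*((-4 + 2)*sqrt(2) + 4))*(-7) = (21*(-2*sqrt(2) + 4)/4)*(-7) = (21*(4 - 2*sqrt(2))/4)*(-7) = (21 - 21*sqrt(2)/2)*(-7) = -147 + 147*sqrt(2)/2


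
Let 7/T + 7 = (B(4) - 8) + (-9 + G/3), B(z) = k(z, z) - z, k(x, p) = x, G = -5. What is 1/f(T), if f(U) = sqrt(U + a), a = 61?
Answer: sqrt(1837)/334 ≈ 0.12832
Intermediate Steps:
B(z) = 0 (B(z) = z - z = 0)
T = -3/11 (T = 7/(-7 + ((0 - 8) + (-9 - 5/3))) = 7/(-7 + (-8 + (-9 - 5*1/3))) = 7/(-7 + (-8 + (-9 - 5/3))) = 7/(-7 + (-8 - 32/3)) = 7/(-7 - 56/3) = 7/(-77/3) = 7*(-3/77) = -3/11 ≈ -0.27273)
f(U) = sqrt(61 + U) (f(U) = sqrt(U + 61) = sqrt(61 + U))
1/f(T) = 1/(sqrt(61 - 3/11)) = 1/(sqrt(668/11)) = 1/(2*sqrt(1837)/11) = sqrt(1837)/334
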